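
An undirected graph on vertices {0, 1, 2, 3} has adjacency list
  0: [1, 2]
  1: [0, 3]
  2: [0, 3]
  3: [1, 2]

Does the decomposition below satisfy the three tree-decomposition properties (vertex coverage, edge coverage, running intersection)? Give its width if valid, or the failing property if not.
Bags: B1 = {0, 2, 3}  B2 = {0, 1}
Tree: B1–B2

A tree decomposition must satisfy three properties: every vertex lies in some bag; for every edge, both endpoints lie together in some bag; and for every vertex, the bags containing it form a connected subtree. Here edge (3,1) lies in no bag, so the decomposition is invalid.

No — edge (3,1) lies in no bag.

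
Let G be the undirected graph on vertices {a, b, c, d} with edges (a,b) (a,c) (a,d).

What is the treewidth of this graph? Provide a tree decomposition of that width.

Each bag holds 2 vertices, so the decomposition has width 1, which upper-bounds the treewidth. Any graph with an edge has treewidth ≥ 1, and G has the edge a–c. The upper and lower bounds meet at 1, so that is the treewidth.

Treewidth 1.
Bags: B1 = {a, c}  B2 = {a, b}  B3 = {a, d}
Tree: B1–B2, B1–B3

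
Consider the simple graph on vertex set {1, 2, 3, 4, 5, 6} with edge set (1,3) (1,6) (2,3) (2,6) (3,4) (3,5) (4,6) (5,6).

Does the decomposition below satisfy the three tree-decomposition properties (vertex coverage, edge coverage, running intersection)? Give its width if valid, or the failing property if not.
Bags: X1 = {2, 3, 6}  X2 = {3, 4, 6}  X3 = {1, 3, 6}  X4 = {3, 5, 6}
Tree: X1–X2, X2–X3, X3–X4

Yes; width 2.

Checking the three conditions: (i) the bags cover all of {1, 2, 3, 4, 5, 6}; (ii) for each edge, some bag contains both endpoints; (iii) the bags containing any fixed vertex form a subtree. All hold, so the decomposition is valid with width 3 − 1 = 2.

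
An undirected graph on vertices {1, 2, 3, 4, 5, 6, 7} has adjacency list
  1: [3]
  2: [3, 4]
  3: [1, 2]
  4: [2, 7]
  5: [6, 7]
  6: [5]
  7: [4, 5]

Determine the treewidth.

A width-1 tree decomposition is:
Bags: B1 = {1, 3}  B2 = {2, 3}  B3 = {2, 4}  B4 = {4, 7}  B5 = {5, 7}  B6 = {5, 6}
Tree: B1–B2, B2–B3, B3–B4, B4–B5, B5–B6
Each bag holds 2 vertices, so the decomposition has width 1, which upper-bounds the treewidth. Any graph with an edge has treewidth ≥ 1, and G has the edge 1–3. The upper and lower bounds meet at 1, so that is the treewidth.

1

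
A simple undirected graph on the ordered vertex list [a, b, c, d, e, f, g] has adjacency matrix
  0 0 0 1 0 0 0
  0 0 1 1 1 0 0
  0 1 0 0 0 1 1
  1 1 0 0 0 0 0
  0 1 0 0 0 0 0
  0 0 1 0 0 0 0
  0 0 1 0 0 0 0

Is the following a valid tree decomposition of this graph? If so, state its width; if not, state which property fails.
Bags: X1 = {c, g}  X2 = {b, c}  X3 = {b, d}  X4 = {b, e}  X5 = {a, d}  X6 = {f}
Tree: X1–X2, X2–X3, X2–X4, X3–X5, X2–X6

No — edge (c,f) lies in no bag.

A tree decomposition must satisfy three properties: every vertex lies in some bag; for every edge, both endpoints lie together in some bag; and for every vertex, the bags containing it form a connected subtree. Here edge (c,f) lies in no bag, so the decomposition is invalid.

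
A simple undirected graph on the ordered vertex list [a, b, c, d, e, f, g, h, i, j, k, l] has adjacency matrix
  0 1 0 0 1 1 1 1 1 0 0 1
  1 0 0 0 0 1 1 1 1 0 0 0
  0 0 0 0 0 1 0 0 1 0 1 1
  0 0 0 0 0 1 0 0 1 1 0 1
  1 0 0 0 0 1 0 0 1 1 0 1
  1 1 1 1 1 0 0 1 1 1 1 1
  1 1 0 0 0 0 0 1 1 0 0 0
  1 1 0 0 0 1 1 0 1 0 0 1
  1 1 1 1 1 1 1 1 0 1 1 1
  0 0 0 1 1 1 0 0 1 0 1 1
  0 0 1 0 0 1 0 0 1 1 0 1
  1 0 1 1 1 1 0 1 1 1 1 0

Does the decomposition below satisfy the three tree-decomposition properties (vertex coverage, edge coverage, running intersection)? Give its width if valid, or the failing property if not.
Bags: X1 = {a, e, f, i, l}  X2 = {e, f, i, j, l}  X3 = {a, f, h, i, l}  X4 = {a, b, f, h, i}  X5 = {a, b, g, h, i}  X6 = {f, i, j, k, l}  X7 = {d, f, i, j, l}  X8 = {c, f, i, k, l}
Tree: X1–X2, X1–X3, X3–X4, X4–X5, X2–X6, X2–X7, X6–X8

Every vertex of G appears in some bag (union = {a, b, c, d, e, f, g, h, i, j, k, l}); every edge is covered by a bag; and for each vertex v the set of bags containing v is connected in the bag tree. The decomposition is therefore valid. The largest bag has 5 vertices, so the width is 4.

Yes; width 4.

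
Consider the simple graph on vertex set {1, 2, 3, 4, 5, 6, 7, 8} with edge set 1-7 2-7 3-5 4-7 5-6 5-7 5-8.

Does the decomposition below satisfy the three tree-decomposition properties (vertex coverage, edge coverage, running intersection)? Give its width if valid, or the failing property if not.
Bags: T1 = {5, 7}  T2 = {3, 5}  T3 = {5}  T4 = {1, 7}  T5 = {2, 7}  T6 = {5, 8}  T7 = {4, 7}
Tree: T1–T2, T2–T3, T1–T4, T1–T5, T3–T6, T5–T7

A tree decomposition must satisfy three properties: every vertex lies in some bag; for every edge, both endpoints lie together in some bag; and for every vertex, the bags containing it form a connected subtree. Here vertex 6 appears in no bag, so the decomposition is invalid.

No — vertex 6 appears in no bag.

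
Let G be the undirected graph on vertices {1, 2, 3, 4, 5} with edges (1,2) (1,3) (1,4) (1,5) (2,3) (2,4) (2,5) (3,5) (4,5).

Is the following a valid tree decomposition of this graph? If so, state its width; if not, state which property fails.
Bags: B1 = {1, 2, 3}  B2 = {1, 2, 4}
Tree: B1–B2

No — vertex 5 appears in no bag.

A tree decomposition must satisfy three properties: every vertex lies in some bag; for every edge, both endpoints lie together in some bag; and for every vertex, the bags containing it form a connected subtree. Here vertex 5 appears in no bag, so the decomposition is invalid.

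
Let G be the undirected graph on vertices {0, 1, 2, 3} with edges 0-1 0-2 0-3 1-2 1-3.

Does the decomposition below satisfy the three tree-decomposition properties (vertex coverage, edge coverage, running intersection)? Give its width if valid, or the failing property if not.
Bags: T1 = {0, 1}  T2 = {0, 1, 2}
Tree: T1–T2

A tree decomposition must satisfy three properties: every vertex lies in some bag; for every edge, both endpoints lie together in some bag; and for every vertex, the bags containing it form a connected subtree. Here vertex 3 appears in no bag, so the decomposition is invalid.

No — vertex 3 appears in no bag.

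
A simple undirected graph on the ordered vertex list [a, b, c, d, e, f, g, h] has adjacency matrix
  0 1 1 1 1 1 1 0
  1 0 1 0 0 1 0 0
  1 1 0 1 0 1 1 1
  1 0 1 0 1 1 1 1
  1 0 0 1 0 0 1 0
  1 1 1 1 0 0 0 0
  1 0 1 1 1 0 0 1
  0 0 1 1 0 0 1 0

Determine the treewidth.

A width-3 tree decomposition is:
Bags: B1 = {a, c, d, f}  B2 = {a, c, d, g}  B3 = {c, d, g, h}  B4 = {a, d, e, g}  B5 = {a, b, c, f}
Tree: B1–B2, B2–B3, B2–B4, B1–B5
Each bag holds 4 vertices, so the decomposition has width 3, which upper-bounds the treewidth. On the other hand G contains the 4-clique {a, d, e, g}. A clique must lie in a single bag of any decomposition, so no decomposition can have width below 3. Hence tw(G) = 3 exactly.

3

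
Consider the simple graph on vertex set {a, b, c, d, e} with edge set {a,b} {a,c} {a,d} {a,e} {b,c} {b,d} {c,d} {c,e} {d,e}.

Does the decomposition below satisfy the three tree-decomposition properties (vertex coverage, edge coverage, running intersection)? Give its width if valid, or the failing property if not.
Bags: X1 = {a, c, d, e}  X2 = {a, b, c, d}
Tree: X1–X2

Yes; width 3.

Every vertex of G appears in some bag (union = {a, b, c, d, e}); every edge is covered by a bag; and for each vertex v the set of bags containing v is connected in the bag tree. The decomposition is therefore valid. The largest bag has 4 vertices, so the width is 3.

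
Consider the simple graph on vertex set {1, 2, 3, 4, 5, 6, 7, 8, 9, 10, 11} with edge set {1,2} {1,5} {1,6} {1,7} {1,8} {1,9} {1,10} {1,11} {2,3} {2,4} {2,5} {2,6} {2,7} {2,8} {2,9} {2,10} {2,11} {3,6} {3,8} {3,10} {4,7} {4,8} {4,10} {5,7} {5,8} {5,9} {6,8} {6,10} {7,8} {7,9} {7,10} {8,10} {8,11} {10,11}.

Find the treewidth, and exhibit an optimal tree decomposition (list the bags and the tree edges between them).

Treewidth 4.
Bags: B1 = {2, 4, 7, 8, 10}  B2 = {1, 2, 7, 8, 10}  B3 = {1, 2, 6, 8, 10}  B4 = {1, 2, 8, 10, 11}  B5 = {1, 2, 5, 7, 8}  B6 = {2, 3, 6, 8, 10}  B7 = {1, 2, 5, 7, 9}
Tree: B1–B2, B2–B3, B2–B4, B2–B5, B3–B6, B5–B7

Every bag has size at most 5, so the width is 5 − 1 = 4 and tw(G) ≤ 4. For the lower bound, the 5 vertices {1, 2, 8, 10, 11} are pairwise adjacent, and any tree decomposition puts a clique entirely inside one bag — forcing width ≥ 4. The upper and lower bounds meet at 4, so that is the treewidth.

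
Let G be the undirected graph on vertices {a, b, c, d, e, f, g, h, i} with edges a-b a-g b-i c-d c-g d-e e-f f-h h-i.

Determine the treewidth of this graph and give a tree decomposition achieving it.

Treewidth 2.
One optimal decomposition is:
Bags: B1 = {b, h, i}  B2 = {a, b, h}  B3 = {a, g, h}  B4 = {c, g, h}  B5 = {c, d, h}  B6 = {d, e, h}  B7 = {e, f, h}
Tree: B1–B2, B2–B3, B3–B4, B4–B5, B5–B6, B6–B7

The largest bag has 3 vertices, giving width 2; this decomposition certifies tw(G) ≤ 2. Since h–i–b–a–g–c–d–e–f–h is a cycle in G, G is not acyclic. Forests are exactly the graphs of treewidth ≤ 1, so tw(G) ≥ 2. The upper and lower bounds meet at 2, so that is the treewidth.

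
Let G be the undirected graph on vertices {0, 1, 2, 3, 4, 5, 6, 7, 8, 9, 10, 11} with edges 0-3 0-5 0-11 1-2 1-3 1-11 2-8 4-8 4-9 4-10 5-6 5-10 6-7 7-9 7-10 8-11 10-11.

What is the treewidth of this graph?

A width-3 tree decomposition is:
Bags: B1 = {1, 2, 3, 8}  B2 = {1, 3, 8, 11}  B3 = {0, 3, 8, 11}  B4 = {0, 4, 8, 11}  B5 = {0, 4, 10, 11}  B6 = {0, 4, 5, 10}  B7 = {4, 5, 9, 10}  B8 = {5, 7, 9, 10}  B9 = {5, 6, 7, 9}
Tree: B1–B2, B2–B3, B3–B4, B4–B5, B5–B6, B6–B7, B7–B8, B8–B9
Each bag holds 4 vertices, so the decomposition has width 3, which upper-bounds the treewidth. For the lower bound: the 4 vertex sets {1,2,3}, {8}, {11}, {0,4,5,10} are disjoint, each induces a connected subgraph, and every pair is joined by at least one edge of G. Contracting each set to a single vertex therefore yields K_{4} as a minor, and since treewidth is minor-monotone, tw(G) ≥ tw(K_{4}) = 3. Hence tw(G) = 3 exactly.

3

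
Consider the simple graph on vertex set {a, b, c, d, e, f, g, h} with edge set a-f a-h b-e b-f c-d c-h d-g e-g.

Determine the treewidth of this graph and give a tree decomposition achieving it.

Treewidth 2.
One optimal decomposition is:
Bags: B1 = {b, e, f}  B2 = {a, e, f}  B3 = {a, e, h}  B4 = {c, e, h}  B5 = {c, d, e}  B6 = {d, e, g}
Tree: B1–B2, B2–B3, B3–B4, B4–B5, B5–B6

Every bag has size at most 3, so the width is 3 − 1 = 2 and tw(G) ≤ 2. The edges e–b–f–a–h–c–d–g–e form a cycle, so G is not a tree and its treewidth is at least 2. The upper and lower bounds meet at 2, so that is the treewidth.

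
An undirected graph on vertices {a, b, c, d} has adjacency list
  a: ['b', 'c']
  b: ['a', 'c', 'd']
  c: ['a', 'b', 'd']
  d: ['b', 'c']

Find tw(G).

A width-2 tree decomposition is:
Bags: B1 = {b, c, d}  B2 = {a, b, c}
Tree: B1–B2
The largest bag has 3 vertices, giving width 2; this decomposition certifies tw(G) ≤ 2. Conversely, {b, c, d} is a clique of size 3, and the vertices of any clique must share a bag in every tree decomposition; so some bag has ≥ 3 vertices and tw(G) ≥ 2. Combining the bounds, tw(G) = 2.

2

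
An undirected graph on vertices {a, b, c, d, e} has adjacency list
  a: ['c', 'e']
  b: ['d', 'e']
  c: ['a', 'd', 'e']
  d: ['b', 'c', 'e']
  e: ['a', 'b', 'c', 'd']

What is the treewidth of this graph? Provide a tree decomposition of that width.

Treewidth 2.
One optimal decomposition is:
Bags: B1 = {c, d, e}  B2 = {b, d, e}  B3 = {a, c, e}
Tree: B1–B2, B1–B3

Every bag has size at most 3, so the width is 3 − 1 = 2 and tw(G) ≤ 2. Conversely, {c, d, e} is a clique of size 3, and the vertices of any clique must share a bag in every tree decomposition; so some bag has ≥ 3 vertices and tw(G) ≥ 2. Hence tw(G) = 2 exactly.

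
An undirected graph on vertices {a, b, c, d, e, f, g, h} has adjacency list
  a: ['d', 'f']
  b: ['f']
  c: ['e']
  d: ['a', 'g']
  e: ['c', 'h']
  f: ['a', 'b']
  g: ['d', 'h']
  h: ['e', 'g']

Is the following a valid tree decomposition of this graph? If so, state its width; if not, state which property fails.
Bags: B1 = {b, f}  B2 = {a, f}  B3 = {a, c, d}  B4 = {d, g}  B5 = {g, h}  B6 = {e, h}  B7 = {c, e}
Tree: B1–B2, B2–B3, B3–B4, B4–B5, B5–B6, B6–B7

A tree decomposition must satisfy three properties: every vertex lies in some bag; for every edge, both endpoints lie together in some bag; and for every vertex, the bags containing it form a connected subtree. Here bags containing vertex c are not connected in the tree, so the decomposition is invalid.

No — bags containing vertex c are not connected in the tree.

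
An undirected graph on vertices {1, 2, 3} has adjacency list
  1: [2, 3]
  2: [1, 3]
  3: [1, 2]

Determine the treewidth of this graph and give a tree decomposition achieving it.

Treewidth 2.
One such decomposition:
Bags: B1 = {1, 2, 3}
Tree: (single bag)

With just one bag of size 3, the width is 3 − 1 = 2, so tw(G) ≤ 2. On the other hand G contains the 3-clique {1, 2, 3}. A clique must lie in a single bag of any decomposition, so no decomposition can have width below 2. The upper and lower bounds meet at 2, so that is the treewidth.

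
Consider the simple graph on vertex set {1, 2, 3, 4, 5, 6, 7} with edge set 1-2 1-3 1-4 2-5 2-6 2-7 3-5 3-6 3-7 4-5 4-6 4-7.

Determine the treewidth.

A width-3 tree decomposition is:
Bags: B1 = {2, 3, 4, 6}  B2 = {2, 3, 4, 5}  B3 = {1, 2, 3, 4}  B4 = {2, 3, 4, 7}
Tree: B1–B2, B2–B3, B3–B4
Every bag has size at most 4, so the width is 4 − 1 = 3 and tw(G) ≤ 3. For the lower bound: the 4 vertex sets {2,6}, {4,5}, {3}, {1} are disjoint, each induces a connected subgraph, and every pair is joined by at least one edge of G. Contracting each set to a single vertex therefore yields K_{4} as a minor, and since treewidth is minor-monotone, tw(G) ≥ tw(K_{4}) = 3. The upper and lower bounds meet at 3, so that is the treewidth.

3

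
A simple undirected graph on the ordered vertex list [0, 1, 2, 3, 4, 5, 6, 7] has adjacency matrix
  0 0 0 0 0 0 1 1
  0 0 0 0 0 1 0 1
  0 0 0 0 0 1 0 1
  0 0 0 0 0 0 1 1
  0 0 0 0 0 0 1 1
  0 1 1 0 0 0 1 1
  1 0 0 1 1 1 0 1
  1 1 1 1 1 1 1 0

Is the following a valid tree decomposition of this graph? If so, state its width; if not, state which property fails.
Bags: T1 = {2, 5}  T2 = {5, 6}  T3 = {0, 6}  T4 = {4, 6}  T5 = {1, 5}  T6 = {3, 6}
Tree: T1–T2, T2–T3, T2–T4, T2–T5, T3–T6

No — vertex 7 appears in no bag.

A tree decomposition must satisfy three properties: every vertex lies in some bag; for every edge, both endpoints lie together in some bag; and for every vertex, the bags containing it form a connected subtree. Here vertex 7 appears in no bag, so the decomposition is invalid.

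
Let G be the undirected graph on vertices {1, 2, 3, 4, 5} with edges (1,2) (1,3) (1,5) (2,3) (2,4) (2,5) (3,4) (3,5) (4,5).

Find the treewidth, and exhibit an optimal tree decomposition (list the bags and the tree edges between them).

Each bag holds 4 vertices, so the decomposition has width 3, which upper-bounds the treewidth. On the other hand G contains the 4-clique {1, 2, 3, 5}. A clique must lie in a single bag of any decomposition, so no decomposition can have width below 3. Therefore the treewidth is 3.

Treewidth 3.
One such decomposition:
Bags: B1 = {1, 2, 3, 5}  B2 = {2, 3, 4, 5}
Tree: B1–B2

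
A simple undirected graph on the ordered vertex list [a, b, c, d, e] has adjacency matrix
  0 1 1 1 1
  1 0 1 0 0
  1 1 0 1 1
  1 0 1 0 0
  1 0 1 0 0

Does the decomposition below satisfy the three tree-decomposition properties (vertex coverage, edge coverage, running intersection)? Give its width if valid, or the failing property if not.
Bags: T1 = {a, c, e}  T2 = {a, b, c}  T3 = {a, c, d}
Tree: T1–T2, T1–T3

Yes; width 2.

Checking the three conditions: (i) the bags cover all of {a, b, c, d, e}; (ii) for each edge, some bag contains both endpoints; (iii) the bags containing any fixed vertex form a subtree. All hold, so the decomposition is valid with width 3 − 1 = 2.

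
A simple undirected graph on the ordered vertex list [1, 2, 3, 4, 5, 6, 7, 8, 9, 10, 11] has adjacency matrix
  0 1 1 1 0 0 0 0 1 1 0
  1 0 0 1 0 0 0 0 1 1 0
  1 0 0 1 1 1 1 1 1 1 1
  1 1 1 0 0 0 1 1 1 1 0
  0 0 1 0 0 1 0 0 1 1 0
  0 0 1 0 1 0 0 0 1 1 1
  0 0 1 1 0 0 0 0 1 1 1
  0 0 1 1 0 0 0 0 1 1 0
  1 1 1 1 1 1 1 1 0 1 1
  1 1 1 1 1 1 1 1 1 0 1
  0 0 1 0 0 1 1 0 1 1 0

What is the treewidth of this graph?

A width-4 tree decomposition is:
Bags: B1 = {3, 7, 9, 10, 11}  B2 = {3, 6, 9, 10, 11}  B3 = {3, 4, 7, 9, 10}  B4 = {3, 5, 6, 9, 10}  B5 = {1, 3, 4, 9, 10}  B6 = {3, 4, 8, 9, 10}  B7 = {1, 2, 4, 9, 10}
Tree: B1–B2, B1–B3, B2–B4, B3–B5, B3–B6, B5–B7
Each bag holds 5 vertices, so the decomposition has width 4, which upper-bounds the treewidth. For the lower bound, the 5 vertices {1, 2, 4, 9, 10} are pairwise adjacent, and any tree decomposition puts a clique entirely inside one bag — forcing width ≥ 4. The upper and lower bounds meet at 4, so that is the treewidth.

4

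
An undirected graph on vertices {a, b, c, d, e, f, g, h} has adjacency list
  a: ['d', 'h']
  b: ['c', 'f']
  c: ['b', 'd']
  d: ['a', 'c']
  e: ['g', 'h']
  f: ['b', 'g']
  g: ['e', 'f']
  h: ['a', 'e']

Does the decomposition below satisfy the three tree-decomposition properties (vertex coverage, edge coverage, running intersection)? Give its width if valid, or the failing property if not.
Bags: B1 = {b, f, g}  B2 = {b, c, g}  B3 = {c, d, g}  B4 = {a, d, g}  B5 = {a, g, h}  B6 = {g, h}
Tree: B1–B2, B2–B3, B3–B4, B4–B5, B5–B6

A tree decomposition must satisfy three properties: every vertex lies in some bag; for every edge, both endpoints lie together in some bag; and for every vertex, the bags containing it form a connected subtree. Here vertex e appears in no bag, so the decomposition is invalid.

No — vertex e appears in no bag.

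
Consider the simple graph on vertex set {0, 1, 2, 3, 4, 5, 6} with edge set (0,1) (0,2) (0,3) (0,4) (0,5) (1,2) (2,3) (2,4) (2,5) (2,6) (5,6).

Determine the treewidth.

A width-2 tree decomposition is:
Bags: B1 = {0, 2, 4}  B2 = {0, 1, 2}  B3 = {0, 2, 5}  B4 = {0, 2, 3}  B5 = {2, 5, 6}
Tree: B1–B2, B2–B3, B1–B4, B3–B5
Each bag holds 3 vertices, so the decomposition has width 2, which upper-bounds the treewidth. On the other hand G contains the 3-clique {0, 1, 2}. A clique must lie in a single bag of any decomposition, so no decomposition can have width below 2. The upper and lower bounds meet at 2, so that is the treewidth.

2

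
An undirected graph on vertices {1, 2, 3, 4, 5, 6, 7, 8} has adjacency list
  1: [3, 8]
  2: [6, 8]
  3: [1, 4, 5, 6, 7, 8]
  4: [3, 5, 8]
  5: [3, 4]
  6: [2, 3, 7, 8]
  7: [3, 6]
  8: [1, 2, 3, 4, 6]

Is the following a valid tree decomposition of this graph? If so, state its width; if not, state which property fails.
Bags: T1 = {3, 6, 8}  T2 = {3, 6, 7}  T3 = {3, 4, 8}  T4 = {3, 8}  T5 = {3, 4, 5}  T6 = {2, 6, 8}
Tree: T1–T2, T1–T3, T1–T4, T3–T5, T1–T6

No — vertex 1 appears in no bag.

A tree decomposition must satisfy three properties: every vertex lies in some bag; for every edge, both endpoints lie together in some bag; and for every vertex, the bags containing it form a connected subtree. Here vertex 1 appears in no bag, so the decomposition is invalid.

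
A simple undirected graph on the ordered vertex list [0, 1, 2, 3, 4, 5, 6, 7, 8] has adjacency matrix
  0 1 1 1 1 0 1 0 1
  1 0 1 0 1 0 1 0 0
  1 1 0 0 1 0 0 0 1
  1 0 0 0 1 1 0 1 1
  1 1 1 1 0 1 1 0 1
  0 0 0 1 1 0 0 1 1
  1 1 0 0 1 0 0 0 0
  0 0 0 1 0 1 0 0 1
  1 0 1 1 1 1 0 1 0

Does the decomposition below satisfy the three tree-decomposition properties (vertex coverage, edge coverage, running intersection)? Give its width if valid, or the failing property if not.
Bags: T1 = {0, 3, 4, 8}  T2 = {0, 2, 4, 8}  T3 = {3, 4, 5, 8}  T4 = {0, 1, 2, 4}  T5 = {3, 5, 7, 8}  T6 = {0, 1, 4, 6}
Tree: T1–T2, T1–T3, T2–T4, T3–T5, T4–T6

Yes; width 3.

Checking the three conditions: (i) the bags cover all of {0, 1, 2, 3, 4, 5, 6, 7, 8}; (ii) for each edge, some bag contains both endpoints; (iii) the bags containing any fixed vertex form a subtree. All hold, so the decomposition is valid with width 4 − 1 = 3.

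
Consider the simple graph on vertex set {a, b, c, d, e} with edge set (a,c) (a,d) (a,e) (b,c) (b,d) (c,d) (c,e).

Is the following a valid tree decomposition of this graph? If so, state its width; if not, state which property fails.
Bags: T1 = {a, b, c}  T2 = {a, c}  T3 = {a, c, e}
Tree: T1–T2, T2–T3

A tree decomposition must satisfy three properties: every vertex lies in some bag; for every edge, both endpoints lie together in some bag; and for every vertex, the bags containing it form a connected subtree. Here vertex d appears in no bag, so the decomposition is invalid.

No — vertex d appears in no bag.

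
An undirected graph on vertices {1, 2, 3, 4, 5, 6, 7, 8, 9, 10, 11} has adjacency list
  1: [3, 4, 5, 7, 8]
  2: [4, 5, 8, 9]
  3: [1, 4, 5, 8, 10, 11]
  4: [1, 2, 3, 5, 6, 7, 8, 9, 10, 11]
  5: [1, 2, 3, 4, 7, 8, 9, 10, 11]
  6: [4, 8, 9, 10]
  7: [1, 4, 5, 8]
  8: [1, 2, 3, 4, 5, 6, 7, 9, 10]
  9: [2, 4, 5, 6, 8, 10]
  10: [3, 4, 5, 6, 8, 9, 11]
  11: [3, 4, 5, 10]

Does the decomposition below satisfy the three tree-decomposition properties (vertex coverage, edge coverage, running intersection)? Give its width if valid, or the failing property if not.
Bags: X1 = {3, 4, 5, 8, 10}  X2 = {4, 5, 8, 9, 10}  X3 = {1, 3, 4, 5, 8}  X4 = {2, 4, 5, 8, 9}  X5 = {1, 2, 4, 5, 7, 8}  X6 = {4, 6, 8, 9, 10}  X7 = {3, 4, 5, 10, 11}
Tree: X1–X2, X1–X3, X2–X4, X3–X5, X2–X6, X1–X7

No — bags containing vertex 2 are not connected in the tree.

A tree decomposition must satisfy three properties: every vertex lies in some bag; for every edge, both endpoints lie together in some bag; and for every vertex, the bags containing it form a connected subtree. Here bags containing vertex 2 are not connected in the tree, so the decomposition is invalid.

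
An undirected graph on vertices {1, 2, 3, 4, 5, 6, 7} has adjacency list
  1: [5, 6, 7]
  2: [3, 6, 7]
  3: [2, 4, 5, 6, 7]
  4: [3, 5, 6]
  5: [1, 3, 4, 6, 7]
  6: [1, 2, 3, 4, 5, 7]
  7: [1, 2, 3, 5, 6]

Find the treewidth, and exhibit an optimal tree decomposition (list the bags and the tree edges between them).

Treewidth 3.
Bags: B1 = {2, 3, 6, 7}  B2 = {3, 5, 6, 7}  B3 = {3, 4, 5, 6}  B4 = {1, 5, 6, 7}
Tree: B1–B2, B2–B3, B2–B4

Each bag holds 4 vertices, so the decomposition has width 3, which upper-bounds the treewidth. Conversely, {1, 5, 6, 7} is a clique of size 4, and the vertices of any clique must share a bag in every tree decomposition; so some bag has ≥ 4 vertices and tw(G) ≥ 3. Therefore the treewidth is 3.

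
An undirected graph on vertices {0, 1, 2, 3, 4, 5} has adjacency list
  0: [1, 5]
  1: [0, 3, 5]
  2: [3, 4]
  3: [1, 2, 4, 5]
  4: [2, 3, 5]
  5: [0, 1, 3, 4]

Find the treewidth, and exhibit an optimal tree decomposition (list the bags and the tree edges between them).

Every bag has size at most 3, so the width is 3 − 1 = 2 and tw(G) ≤ 2. For the lower bound, the 3 vertices {0, 1, 5} are pairwise adjacent, and any tree decomposition puts a clique entirely inside one bag — forcing width ≥ 2. Combining the bounds, tw(G) = 2.

Treewidth 2.
One optimal decomposition is:
Bags: B1 = {1, 3, 5}  B2 = {0, 1, 5}  B3 = {3, 4, 5}  B4 = {2, 3, 4}
Tree: B1–B2, B1–B3, B3–B4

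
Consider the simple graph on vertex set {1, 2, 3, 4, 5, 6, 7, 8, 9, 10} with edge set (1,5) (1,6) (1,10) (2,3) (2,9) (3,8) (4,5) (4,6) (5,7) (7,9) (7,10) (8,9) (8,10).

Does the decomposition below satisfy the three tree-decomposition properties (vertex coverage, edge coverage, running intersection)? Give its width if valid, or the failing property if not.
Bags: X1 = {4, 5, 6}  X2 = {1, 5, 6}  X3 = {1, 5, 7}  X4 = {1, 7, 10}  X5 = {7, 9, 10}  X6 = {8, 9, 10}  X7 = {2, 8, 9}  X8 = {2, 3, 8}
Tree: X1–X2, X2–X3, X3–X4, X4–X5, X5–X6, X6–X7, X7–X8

Every vertex of G appears in some bag (union = {1, 2, 3, 4, 5, 6, 7, 8, 9, 10}); every edge is covered by a bag; and for each vertex v the set of bags containing v is connected in the bag tree. The decomposition is therefore valid. The largest bag has 3 vertices, so the width is 2.

Yes; width 2.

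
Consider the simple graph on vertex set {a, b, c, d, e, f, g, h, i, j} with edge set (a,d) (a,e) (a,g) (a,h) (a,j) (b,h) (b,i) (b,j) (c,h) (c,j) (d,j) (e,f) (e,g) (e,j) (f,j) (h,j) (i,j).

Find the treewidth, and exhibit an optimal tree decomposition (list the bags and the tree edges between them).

Treewidth 2.
One optimal decomposition is:
Bags: B1 = {a, d, j}  B2 = {a, e, j}  B3 = {e, f, j}  B4 = {a, h, j}  B5 = {a, e, g}  B6 = {c, h, j}  B7 = {b, h, j}  B8 = {b, i, j}
Tree: B1–B2, B2–B3, B1–B4, B2–B5, B4–B6, B4–B7, B7–B8

Each bag holds 3 vertices, so the decomposition has width 2, which upper-bounds the treewidth. On the other hand G contains the 3-clique {a, e, g}. A clique must lie in a single bag of any decomposition, so no decomposition can have width below 2. Combining the bounds, tw(G) = 2.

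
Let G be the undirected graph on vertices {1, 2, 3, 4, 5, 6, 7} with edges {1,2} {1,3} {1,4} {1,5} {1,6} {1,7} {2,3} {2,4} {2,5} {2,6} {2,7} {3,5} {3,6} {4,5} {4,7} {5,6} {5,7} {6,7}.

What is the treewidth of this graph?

A width-4 tree decomposition is:
Bags: B1 = {1, 2, 5, 6, 7}  B2 = {1, 2, 3, 5, 6}  B3 = {1, 2, 4, 5, 7}
Tree: B1–B2, B1–B3
Every bag has size at most 5, so the width is 5 − 1 = 4 and tw(G) ≤ 4. For the lower bound, the 5 vertices {1, 2, 4, 5, 7} are pairwise adjacent, and any tree decomposition puts a clique entirely inside one bag — forcing width ≥ 4. The upper and lower bounds meet at 4, so that is the treewidth.

4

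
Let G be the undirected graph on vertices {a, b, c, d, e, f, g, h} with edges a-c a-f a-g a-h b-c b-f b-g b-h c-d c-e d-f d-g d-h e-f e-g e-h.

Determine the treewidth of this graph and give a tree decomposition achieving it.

Treewidth 4.
Bags: B1 = {b, c, f, g, h}  B2 = {c, d, f, g, h}  B3 = {a, c, f, g, h}  B4 = {c, e, f, g, h}
Tree: B1–B2, B2–B3, B3–B4

Every bag has size at most 5, so the width is 5 − 1 = 4 and tw(G) ≤ 4. For the lower bound: the 5 vertex sets {b,g}, {d,h}, {a,c}, {f}, {e} are disjoint, each induces a connected subgraph, and every pair is joined by at least one edge of G. Contracting each set to a single vertex therefore yields K_{5} as a minor, and since treewidth is minor-monotone, tw(G) ≥ tw(K_{5}) = 4. Hence tw(G) = 4 exactly.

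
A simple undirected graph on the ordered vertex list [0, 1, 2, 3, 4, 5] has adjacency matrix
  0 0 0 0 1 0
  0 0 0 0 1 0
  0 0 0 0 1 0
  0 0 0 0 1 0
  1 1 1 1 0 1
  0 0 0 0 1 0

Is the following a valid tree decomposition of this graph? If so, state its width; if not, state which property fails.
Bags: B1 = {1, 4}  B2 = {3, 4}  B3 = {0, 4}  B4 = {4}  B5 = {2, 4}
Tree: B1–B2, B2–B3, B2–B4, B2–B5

No — vertex 5 appears in no bag.

A tree decomposition must satisfy three properties: every vertex lies in some bag; for every edge, both endpoints lie together in some bag; and for every vertex, the bags containing it form a connected subtree. Here vertex 5 appears in no bag, so the decomposition is invalid.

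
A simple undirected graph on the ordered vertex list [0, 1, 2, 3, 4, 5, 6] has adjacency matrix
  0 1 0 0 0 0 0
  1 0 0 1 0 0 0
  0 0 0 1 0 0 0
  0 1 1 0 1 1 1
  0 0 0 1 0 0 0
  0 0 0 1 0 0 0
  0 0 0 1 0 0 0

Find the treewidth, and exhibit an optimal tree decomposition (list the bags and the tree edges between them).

Treewidth 1.
One such decomposition:
Bags: B1 = {3, 6}  B2 = {1, 3}  B3 = {0, 1}  B4 = {2, 3}  B5 = {3, 5}  B6 = {3, 4}
Tree: B1–B2, B2–B3, B2–B4, B4–B5, B2–B6

Every bag has size at most 2, so the width is 2 − 1 = 1 and tw(G) ≤ 1. Any graph with an edge has treewidth ≥ 1, and G has the edge 6–3. Combining the bounds, tw(G) = 1.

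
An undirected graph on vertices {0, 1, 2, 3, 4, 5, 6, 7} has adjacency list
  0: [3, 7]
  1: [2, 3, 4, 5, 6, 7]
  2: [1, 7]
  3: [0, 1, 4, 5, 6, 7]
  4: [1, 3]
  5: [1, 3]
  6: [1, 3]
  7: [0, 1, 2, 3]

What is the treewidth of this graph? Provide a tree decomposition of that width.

Every bag has size at most 3, so the width is 3 − 1 = 2 and tw(G) ≤ 2. On the other hand G contains the 3-clique {0, 3, 7}. A clique must lie in a single bag of any decomposition, so no decomposition can have width below 2. Combining the bounds, tw(G) = 2.

Treewidth 2.
One optimal decomposition is:
Bags: B1 = {1, 2, 7}  B2 = {1, 3, 7}  B3 = {1, 3, 6}  B4 = {1, 3, 4}  B5 = {0, 3, 7}  B6 = {1, 3, 5}
Tree: B1–B2, B2–B3, B2–B4, B2–B5, B4–B6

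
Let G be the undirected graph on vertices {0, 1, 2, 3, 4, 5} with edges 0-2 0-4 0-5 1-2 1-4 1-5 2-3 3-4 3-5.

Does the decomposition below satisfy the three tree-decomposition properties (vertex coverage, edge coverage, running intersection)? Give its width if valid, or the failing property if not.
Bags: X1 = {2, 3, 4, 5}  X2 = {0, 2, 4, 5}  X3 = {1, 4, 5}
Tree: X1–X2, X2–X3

A tree decomposition must satisfy three properties: every vertex lies in some bag; for every edge, both endpoints lie together in some bag; and for every vertex, the bags containing it form a connected subtree. Here edge (2,1) lies in no bag, so the decomposition is invalid.

No — edge (2,1) lies in no bag.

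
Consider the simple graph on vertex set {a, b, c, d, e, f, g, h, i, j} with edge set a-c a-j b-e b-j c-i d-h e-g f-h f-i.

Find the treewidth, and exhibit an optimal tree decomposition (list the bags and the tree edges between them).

Treewidth 1.
One optimal decomposition is:
Bags: B1 = {d, h}  B2 = {f, h}  B3 = {f, i}  B4 = {c, i}  B5 = {a, c}  B6 = {a, j}  B7 = {b, j}  B8 = {b, e}  B9 = {e, g}
Tree: B1–B2, B2–B3, B3–B4, B4–B5, B5–B6, B6–B7, B7–B8, B8–B9

Every bag has size at most 2, so the width is 2 − 1 = 1 and tw(G) ≤ 1. Any graph with an edge has treewidth ≥ 1, and G has the edge d–h. Therefore the treewidth is 1.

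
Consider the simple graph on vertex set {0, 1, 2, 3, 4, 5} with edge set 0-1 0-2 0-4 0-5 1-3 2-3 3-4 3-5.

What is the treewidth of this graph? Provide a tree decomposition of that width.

The largest bag has 3 vertices, giving width 2; this decomposition certifies tw(G) ≤ 2. Since 2–0–5–3–2 is a cycle in G, G is not acyclic. Forests are exactly the graphs of treewidth ≤ 1, so tw(G) ≥ 2. Hence tw(G) = 2 exactly.

Treewidth 2.
One optimal decomposition is:
Bags: B1 = {0, 2, 3}  B2 = {0, 3, 5}  B3 = {0, 1, 3}  B4 = {0, 3, 4}
Tree: B1–B2, B2–B3, B3–B4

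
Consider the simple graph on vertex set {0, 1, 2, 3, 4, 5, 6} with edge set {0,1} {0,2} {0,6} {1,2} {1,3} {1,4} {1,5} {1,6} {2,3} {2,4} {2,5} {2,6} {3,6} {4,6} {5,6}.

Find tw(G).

A width-3 tree decomposition is:
Bags: B1 = {1, 2, 5, 6}  B2 = {1, 2, 3, 6}  B3 = {0, 1, 2, 6}  B4 = {1, 2, 4, 6}
Tree: B1–B2, B2–B3, B2–B4
The largest bag has 4 vertices, giving width 3; this decomposition certifies tw(G) ≤ 3. Conversely, {0, 1, 2, 6} is a clique of size 4, and the vertices of any clique must share a bag in every tree decomposition; so some bag has ≥ 4 vertices and tw(G) ≥ 3. The upper and lower bounds meet at 3, so that is the treewidth.

3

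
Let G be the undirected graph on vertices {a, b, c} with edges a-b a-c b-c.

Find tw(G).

A width-2 tree decomposition is:
Bags: B1 = {a, b, c}
Tree: (single bag)
A single bag containing all 3 vertices is trivially a valid decomposition of width 2. On the other hand G contains the 3-clique {a, b, c}. A clique must lie in a single bag of any decomposition, so no decomposition can have width below 2. Hence tw(G) = 2 exactly.

2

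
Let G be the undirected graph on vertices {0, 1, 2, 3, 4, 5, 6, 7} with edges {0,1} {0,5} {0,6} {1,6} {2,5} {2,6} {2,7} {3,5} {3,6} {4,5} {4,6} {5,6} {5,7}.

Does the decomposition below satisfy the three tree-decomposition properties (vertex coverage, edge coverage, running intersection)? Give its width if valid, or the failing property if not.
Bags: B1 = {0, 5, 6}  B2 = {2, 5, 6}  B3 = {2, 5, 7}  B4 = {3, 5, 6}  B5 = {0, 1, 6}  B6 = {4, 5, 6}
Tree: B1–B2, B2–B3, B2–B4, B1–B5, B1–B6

Every vertex of G appears in some bag (union = {0, 1, 2, 3, 4, 5, 6, 7}); every edge is covered by a bag; and for each vertex v the set of bags containing v is connected in the bag tree. The decomposition is therefore valid. The largest bag has 3 vertices, so the width is 2.

Yes; width 2.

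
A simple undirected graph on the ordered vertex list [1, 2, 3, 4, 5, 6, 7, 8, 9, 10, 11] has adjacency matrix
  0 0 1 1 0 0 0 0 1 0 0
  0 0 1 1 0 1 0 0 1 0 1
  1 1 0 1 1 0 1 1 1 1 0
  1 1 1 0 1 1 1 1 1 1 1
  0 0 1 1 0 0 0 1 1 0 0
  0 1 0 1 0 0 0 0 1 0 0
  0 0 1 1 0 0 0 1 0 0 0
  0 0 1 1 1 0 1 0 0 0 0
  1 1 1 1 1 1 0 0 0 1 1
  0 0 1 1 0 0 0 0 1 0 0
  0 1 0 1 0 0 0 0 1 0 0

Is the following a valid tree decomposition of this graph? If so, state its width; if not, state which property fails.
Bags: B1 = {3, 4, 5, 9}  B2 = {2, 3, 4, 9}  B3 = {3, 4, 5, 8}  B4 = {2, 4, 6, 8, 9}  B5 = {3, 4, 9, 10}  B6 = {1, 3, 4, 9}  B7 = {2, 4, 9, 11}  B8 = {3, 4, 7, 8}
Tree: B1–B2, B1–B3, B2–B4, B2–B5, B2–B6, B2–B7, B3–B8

No — bags containing vertex 8 are not connected in the tree.

A tree decomposition must satisfy three properties: every vertex lies in some bag; for every edge, both endpoints lie together in some bag; and for every vertex, the bags containing it form a connected subtree. Here bags containing vertex 8 are not connected in the tree, so the decomposition is invalid.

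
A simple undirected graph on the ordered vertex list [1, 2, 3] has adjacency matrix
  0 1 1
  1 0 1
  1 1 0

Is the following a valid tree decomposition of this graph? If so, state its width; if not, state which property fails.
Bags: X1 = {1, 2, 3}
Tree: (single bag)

Every vertex of G appears in some bag (union = {1, 2, 3}); every edge is covered by a bag; and for each vertex v the set of bags containing v is connected in the bag tree. The decomposition is therefore valid. The largest bag has 3 vertices, so the width is 2.

Yes; width 2.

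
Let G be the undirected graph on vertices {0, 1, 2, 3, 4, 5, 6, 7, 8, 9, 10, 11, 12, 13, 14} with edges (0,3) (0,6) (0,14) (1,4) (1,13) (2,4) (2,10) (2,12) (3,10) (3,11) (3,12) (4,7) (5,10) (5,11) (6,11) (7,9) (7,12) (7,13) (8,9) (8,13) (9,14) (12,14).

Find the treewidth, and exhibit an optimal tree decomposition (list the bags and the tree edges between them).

Treewidth 3.
One such decomposition:
Bags: B1 = {0, 5, 6, 11}  B2 = {0, 3, 5, 11}  B3 = {0, 3, 5, 10}  B4 = {0, 3, 10, 14}  B5 = {3, 10, 12, 14}  B6 = {2, 10, 12, 14}  B7 = {2, 9, 12, 14}  B8 = {2, 7, 9, 12}  B9 = {2, 4, 7, 9}  B10 = {4, 7, 8, 9}  B11 = {4, 7, 8, 13}  B12 = {1, 4, 8, 13}
Tree: B1–B2, B2–B3, B3–B4, B4–B5, B5–B6, B6–B7, B7–B8, B8–B9, B9–B10, B10–B11, B11–B12

The largest bag has 4 vertices, giving width 3; this decomposition certifies tw(G) ≤ 3. For the lower bound: the 4 vertex sets {5,6,11}, {0}, {3}, {2,10,12,14} are disjoint, each induces a connected subgraph, and every pair is joined by at least one edge of G. Contracting each set to a single vertex therefore yields K_{4} as a minor, and since treewidth is minor-monotone, tw(G) ≥ tw(K_{4}) = 3. Therefore the treewidth is 3.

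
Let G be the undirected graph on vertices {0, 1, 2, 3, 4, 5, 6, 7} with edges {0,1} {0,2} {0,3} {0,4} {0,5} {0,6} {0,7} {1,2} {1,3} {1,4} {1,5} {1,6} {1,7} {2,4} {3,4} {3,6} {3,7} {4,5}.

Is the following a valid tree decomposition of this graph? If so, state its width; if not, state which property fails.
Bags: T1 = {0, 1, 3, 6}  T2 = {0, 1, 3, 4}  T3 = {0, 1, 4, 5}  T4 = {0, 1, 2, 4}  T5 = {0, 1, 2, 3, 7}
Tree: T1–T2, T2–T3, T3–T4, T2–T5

A tree decomposition must satisfy three properties: every vertex lies in some bag; for every edge, both endpoints lie together in some bag; and for every vertex, the bags containing it form a connected subtree. Here bags containing vertex 2 are not connected in the tree, so the decomposition is invalid.

No — bags containing vertex 2 are not connected in the tree.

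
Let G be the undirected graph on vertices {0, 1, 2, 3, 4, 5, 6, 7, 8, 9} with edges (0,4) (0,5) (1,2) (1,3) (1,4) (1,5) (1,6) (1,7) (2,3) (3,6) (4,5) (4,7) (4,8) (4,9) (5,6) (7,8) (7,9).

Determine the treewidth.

2

A width-2 tree decomposition is:
Bags: B1 = {1, 4, 7}  B2 = {4, 7, 8}  B3 = {1, 4, 5}  B4 = {1, 5, 6}  B5 = {0, 4, 5}  B6 = {1, 3, 6}  B7 = {1, 2, 3}  B8 = {4, 7, 9}
Tree: B1–B2, B1–B3, B3–B4, B3–B5, B4–B6, B6–B7, B1–B8
Every bag has size at most 3, so the width is 3 − 1 = 2 and tw(G) ≤ 2. For the lower bound, the 3 vertices {0, 4, 5} are pairwise adjacent, and any tree decomposition puts a clique entirely inside one bag — forcing width ≥ 2. Therefore the treewidth is 2.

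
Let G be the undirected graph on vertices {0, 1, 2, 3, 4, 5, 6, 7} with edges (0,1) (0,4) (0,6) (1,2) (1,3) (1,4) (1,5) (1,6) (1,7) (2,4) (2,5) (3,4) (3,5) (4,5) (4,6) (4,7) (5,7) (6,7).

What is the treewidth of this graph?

3

A width-3 tree decomposition is:
Bags: B1 = {1, 2, 4, 5}  B2 = {1, 4, 5, 7}  B3 = {1, 4, 6, 7}  B4 = {1, 3, 4, 5}  B5 = {0, 1, 4, 6}
Tree: B1–B2, B2–B3, B1–B4, B3–B5
Each bag holds 4 vertices, so the decomposition has width 3, which upper-bounds the treewidth. Conversely, {0, 1, 4, 6} is a clique of size 4, and the vertices of any clique must share a bag in every tree decomposition; so some bag has ≥ 4 vertices and tw(G) ≥ 3. Combining the bounds, tw(G) = 3.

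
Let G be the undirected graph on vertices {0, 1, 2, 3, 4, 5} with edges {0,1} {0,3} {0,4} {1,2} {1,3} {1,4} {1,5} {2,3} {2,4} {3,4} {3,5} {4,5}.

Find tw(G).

A width-3 tree decomposition is:
Bags: B1 = {1, 2, 3, 4}  B2 = {1, 3, 4, 5}  B3 = {0, 1, 3, 4}
Tree: B1–B2, B1–B3
Each bag holds 4 vertices, so the decomposition has width 3, which upper-bounds the treewidth. For the lower bound, the 4 vertices {0, 1, 3, 4} are pairwise adjacent, and any tree decomposition puts a clique entirely inside one bag — forcing width ≥ 3. Therefore the treewidth is 3.

3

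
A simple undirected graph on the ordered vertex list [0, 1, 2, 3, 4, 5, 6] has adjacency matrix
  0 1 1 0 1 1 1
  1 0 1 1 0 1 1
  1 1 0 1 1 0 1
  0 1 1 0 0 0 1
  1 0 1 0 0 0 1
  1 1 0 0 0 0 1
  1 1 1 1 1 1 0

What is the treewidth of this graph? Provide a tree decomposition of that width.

Treewidth 3.
Bags: B1 = {0, 2, 4, 6}  B2 = {0, 1, 2, 6}  B3 = {0, 1, 5, 6}  B4 = {1, 2, 3, 6}
Tree: B1–B2, B2–B3, B2–B4

Each bag holds 4 vertices, so the decomposition has width 3, which upper-bounds the treewidth. For the lower bound, the 4 vertices {0, 1, 2, 6} are pairwise adjacent, and any tree decomposition puts a clique entirely inside one bag — forcing width ≥ 3. The upper and lower bounds meet at 3, so that is the treewidth.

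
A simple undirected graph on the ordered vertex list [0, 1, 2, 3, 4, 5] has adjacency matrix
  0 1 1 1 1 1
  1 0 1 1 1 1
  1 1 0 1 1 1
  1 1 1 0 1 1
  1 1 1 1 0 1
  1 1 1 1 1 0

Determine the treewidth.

A width-5 tree decomposition is:
Bags: B1 = {0, 1, 2, 3, 4, 5}
Tree: (single bag)
A single bag containing all 6 vertices is trivially a valid decomposition of width 5. Conversely, {0, 1, 2, 3, 4, 5} is a clique of size 6, and the vertices of any clique must share a bag in every tree decomposition; so some bag has ≥ 6 vertices and tw(G) ≥ 5. Therefore the treewidth is 5.

5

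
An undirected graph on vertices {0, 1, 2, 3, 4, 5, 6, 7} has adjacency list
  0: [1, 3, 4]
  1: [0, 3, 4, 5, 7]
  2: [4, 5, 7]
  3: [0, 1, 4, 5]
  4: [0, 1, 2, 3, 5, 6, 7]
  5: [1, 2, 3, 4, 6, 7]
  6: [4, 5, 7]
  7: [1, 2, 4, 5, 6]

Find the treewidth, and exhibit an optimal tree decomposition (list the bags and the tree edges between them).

Treewidth 3.
One optimal decomposition is:
Bags: B1 = {1, 4, 5, 7}  B2 = {1, 3, 4, 5}  B3 = {2, 4, 5, 7}  B4 = {4, 5, 6, 7}  B5 = {0, 1, 3, 4}
Tree: B1–B2, B1–B3, B1–B4, B2–B5

The largest bag has 4 vertices, giving width 3; this decomposition certifies tw(G) ≤ 3. For the lower bound, the 4 vertices {0, 1, 3, 4} are pairwise adjacent, and any tree decomposition puts a clique entirely inside one bag — forcing width ≥ 3. The upper and lower bounds meet at 3, so that is the treewidth.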